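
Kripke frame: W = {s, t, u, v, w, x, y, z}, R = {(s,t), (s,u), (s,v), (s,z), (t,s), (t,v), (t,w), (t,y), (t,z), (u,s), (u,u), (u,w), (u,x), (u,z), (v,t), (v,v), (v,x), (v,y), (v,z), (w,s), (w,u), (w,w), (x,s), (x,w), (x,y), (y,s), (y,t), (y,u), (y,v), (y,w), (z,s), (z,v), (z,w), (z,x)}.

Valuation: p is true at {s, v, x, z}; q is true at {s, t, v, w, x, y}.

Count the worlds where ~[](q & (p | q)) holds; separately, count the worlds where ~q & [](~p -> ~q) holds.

For ~[](q & (p | q)):
s: [](q & (p | q)) is F. ✓
t: [](q & (p | q)) is F. ✓
u: [](q & (p | q)) is F. ✓
v: [](q & (p | q)) is F. ✓
w: [](q & (p | q)) is F. ✓
x: [](q & (p | q)) is T. ✗
y: [](q & (p | q)) is F. ✓
z: [](q & (p | q)) is T. ✗
— 6 worlds.
For ~q & [](~p -> ~q):
s: ~q is F, [](~p -> ~q) is F. ✗
t: ~q is F, [](~p -> ~q) is F. ✗
u: ~q is T, [](~p -> ~q) is F. ✗
v: ~q is F, [](~p -> ~q) is F. ✗
w: ~q is F, [](~p -> ~q) is F. ✗
x: ~q is F, [](~p -> ~q) is F. ✗
y: ~q is F, [](~p -> ~q) is F. ✗
z: ~q is T, [](~p -> ~q) is F. ✗
— 0 worlds.

6 and 0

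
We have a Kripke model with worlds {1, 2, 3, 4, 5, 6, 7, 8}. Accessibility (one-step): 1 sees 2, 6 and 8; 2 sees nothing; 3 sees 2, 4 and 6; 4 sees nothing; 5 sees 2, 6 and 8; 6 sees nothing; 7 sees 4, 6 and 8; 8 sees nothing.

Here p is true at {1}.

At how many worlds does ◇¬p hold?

4

1: successors {2, 6, 8}; ¬p there: 2:T, 6:T, 8:T. ✓
2: no successors, so ◇¬p fails. ✗
3: successors {2, 4, 6}; ¬p there: 2:T, 4:T, 6:T. ✓
4: no successors, so ◇¬p fails. ✗
5: successors {2, 6, 8}; ¬p there: 2:T, 6:T, 8:T. ✓
6: no successors, so ◇¬p fails. ✗
7: successors {4, 6, 8}; ¬p there: 4:T, 6:T, 8:T. ✓
8: no successors, so ◇¬p fails. ✗
Satisfying worlds: {1, 3, 5, 7}.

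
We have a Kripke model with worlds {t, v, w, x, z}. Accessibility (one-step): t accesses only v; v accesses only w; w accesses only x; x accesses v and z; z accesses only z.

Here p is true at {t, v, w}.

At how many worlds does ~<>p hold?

2

t: <>p is T. ✗
v: <>p is T. ✗
w: <>p is F. ✓
x: <>p is T. ✗
z: <>p is F. ✓
Satisfying worlds: {w, z}.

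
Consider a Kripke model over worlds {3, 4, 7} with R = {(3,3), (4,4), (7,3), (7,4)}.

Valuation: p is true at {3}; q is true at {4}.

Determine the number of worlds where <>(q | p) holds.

3

3: successors {3}; q | p there: 3:T. ✓
4: successors {4}; q | p there: 4:T. ✓
7: successors {3, 4}; q | p there: 3:T, 4:T. ✓
Satisfying worlds: {3, 4, 7}.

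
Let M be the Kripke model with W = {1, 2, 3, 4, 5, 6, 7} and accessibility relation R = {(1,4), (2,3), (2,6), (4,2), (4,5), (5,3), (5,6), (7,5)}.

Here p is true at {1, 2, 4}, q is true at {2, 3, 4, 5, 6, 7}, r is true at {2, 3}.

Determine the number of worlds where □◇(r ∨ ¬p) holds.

1: successors {4}; ◇(r ∨ ¬p) there: 4:T. ✓
2: successors {3, 6}; ◇(r ∨ ¬p) there: 3:F, 6:F. ✗
3: no successors, so □◇(r ∨ ¬p) holds vacuously. ✓
4: successors {2, 5}; ◇(r ∨ ¬p) there: 2:T, 5:T. ✓
5: successors {3, 6}; ◇(r ∨ ¬p) there: 3:F, 6:F. ✗
6: no successors, so □◇(r ∨ ¬p) holds vacuously. ✓
7: successors {5}; ◇(r ∨ ¬p) there: 5:T. ✓
Satisfying worlds: {1, 3, 4, 6, 7}.

5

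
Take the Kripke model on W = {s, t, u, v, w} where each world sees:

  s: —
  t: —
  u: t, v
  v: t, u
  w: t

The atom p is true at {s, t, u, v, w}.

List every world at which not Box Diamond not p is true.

s: Box Diamond not p is T. ✗
t: Box Diamond not p is T. ✗
u: Box Diamond not p is F. ✓
v: Box Diamond not p is F. ✓
w: Box Diamond not p is F. ✓

{u, v, w}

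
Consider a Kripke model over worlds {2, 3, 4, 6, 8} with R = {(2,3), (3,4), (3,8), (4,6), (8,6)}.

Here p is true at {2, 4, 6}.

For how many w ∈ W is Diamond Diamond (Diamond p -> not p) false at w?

3

2: successors {3}; Diamond (Diamond p -> not p) there: 3:T. ✓
3: successors {4, 8}; Diamond (Diamond p -> not p) there: 4:T, 8:T. ✓
4: successors {6}; Diamond (Diamond p -> not p) there: 6:F. ✗
6: no successors, so Diamond Diamond (Diamond p -> not p) fails. ✗
8: successors {6}; Diamond (Diamond p -> not p) there: 6:F. ✗
Satisfying worlds: {2, 3}.
So Diamond Diamond (Diamond p -> not p) fails at the other 3 worlds.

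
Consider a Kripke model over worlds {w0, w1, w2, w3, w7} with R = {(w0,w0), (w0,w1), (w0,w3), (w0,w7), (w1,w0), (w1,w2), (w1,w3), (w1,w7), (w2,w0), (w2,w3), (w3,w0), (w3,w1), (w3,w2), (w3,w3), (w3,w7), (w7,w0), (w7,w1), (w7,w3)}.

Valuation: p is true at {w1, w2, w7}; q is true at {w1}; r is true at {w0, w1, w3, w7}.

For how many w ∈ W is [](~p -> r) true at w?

w0: successors {w0, w1, w3, w7}; ~p -> r there: w0:T, w1:T, w3:T, w7:T. ✓
w1: successors {w0, w2, w3, w7}; ~p -> r there: w0:T, w2:T, w3:T, w7:T. ✓
w2: successors {w0, w3}; ~p -> r there: w0:T, w3:T. ✓
w3: successors {w0, w1, w2, w3, w7}; ~p -> r there: w0:T, w1:T, w2:T, w3:T, w7:T. ✓
w7: successors {w0, w1, w3}; ~p -> r there: w0:T, w1:T, w3:T. ✓
Satisfying worlds: {w0, w1, w2, w3, w7}.

5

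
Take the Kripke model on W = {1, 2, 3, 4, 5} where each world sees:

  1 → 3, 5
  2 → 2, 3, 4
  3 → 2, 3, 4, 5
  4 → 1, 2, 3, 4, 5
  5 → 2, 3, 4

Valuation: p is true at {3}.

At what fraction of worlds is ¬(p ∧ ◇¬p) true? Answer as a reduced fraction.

1: p ∧ ◇¬p is F. ✓
2: p ∧ ◇¬p is F. ✓
3: p ∧ ◇¬p is T. ✗
4: p ∧ ◇¬p is F. ✓
5: p ∧ ◇¬p is F. ✓
That's 4 of 5 worlds, so 4/5.

4/5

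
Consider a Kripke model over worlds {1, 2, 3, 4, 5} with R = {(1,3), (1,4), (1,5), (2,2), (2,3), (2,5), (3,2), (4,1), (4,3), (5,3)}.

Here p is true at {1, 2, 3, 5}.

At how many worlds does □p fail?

1

1: successors {3, 4, 5}; p there: 3:T, 4:F, 5:T. ✗
2: successors {2, 3, 5}; p there: 2:T, 3:T, 5:T. ✓
3: successors {2}; p there: 2:T. ✓
4: successors {1, 3}; p there: 1:T, 3:T. ✓
5: successors {3}; p there: 3:T. ✓
Satisfying worlds: {2, 3, 4, 5}.
So □p fails at the other 1 world.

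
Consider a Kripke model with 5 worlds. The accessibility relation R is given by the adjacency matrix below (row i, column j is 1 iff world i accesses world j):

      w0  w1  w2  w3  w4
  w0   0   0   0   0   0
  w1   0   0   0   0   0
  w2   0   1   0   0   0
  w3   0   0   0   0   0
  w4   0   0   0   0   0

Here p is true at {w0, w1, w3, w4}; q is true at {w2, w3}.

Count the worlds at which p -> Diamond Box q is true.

w0: p is T, Diamond Box q is F. ✗
w1: p is T, Diamond Box q is F. ✗
w2: p is F, Diamond Box q is T. ✓
w3: p is T, Diamond Box q is F. ✗
w4: p is T, Diamond Box q is F. ✗
Satisfying worlds: {w2}.

1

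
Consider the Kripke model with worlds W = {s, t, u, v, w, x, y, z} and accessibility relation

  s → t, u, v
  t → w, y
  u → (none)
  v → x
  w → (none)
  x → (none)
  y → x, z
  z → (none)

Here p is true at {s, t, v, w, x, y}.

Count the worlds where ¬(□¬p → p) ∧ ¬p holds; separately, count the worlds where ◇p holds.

For ¬(□¬p → p) ∧ ¬p:
s: ¬(□¬p → p) is F, ¬p is F. ✗
t: ¬(□¬p → p) is F, ¬p is F. ✗
u: ¬(□¬p → p) is T, ¬p is T. ✓
v: ¬(□¬p → p) is F, ¬p is F. ✗
w: ¬(□¬p → p) is F, ¬p is F. ✗
x: ¬(□¬p → p) is F, ¬p is F. ✗
y: ¬(□¬p → p) is F, ¬p is F. ✗
z: ¬(□¬p → p) is T, ¬p is T. ✓
— 2 worlds.
For ◇p:
s: successors {t, u, v}; p there: t:T, u:F, v:T. ✓
t: successors {w, y}; p there: w:T, y:T. ✓
u: no successors, so ◇p fails. ✗
v: successors {x}; p there: x:T. ✓
w: no successors, so ◇p fails. ✗
x: no successors, so ◇p fails. ✗
y: successors {x, z}; p there: x:T, z:F. ✓
z: no successors, so ◇p fails. ✗
— 4 worlds.

2 and 4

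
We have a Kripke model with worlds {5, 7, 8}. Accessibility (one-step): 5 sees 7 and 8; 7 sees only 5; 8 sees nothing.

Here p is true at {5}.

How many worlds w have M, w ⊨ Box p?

2

5: successors {7, 8}; p there: 7:F, 8:F. ✗
7: successors {5}; p there: 5:T. ✓
8: no successors, so Box p holds vacuously. ✓
Satisfying worlds: {7, 8}.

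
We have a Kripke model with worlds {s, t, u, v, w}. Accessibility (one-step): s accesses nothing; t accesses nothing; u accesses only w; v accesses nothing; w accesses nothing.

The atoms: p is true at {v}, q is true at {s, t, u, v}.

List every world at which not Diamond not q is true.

s: Diamond not q is F. ✓
t: Diamond not q is F. ✓
u: Diamond not q is T. ✗
v: Diamond not q is F. ✓
w: Diamond not q is F. ✓

{s, t, v, w}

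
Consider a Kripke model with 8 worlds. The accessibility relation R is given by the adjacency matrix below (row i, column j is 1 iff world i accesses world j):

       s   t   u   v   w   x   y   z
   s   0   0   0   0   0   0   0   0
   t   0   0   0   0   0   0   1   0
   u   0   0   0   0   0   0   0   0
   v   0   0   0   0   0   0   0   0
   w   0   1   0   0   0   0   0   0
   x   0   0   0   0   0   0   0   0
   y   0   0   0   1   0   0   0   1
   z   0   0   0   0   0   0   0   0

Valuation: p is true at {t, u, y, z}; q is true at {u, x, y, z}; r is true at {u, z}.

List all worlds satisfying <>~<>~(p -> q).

{t, w, y}

s: no successors, so <>~<>~(p -> q) fails. ✗
t: successors {y}; ~<>~(p -> q) there: y:T. ✓
u: no successors, so <>~<>~(p -> q) fails. ✗
v: no successors, so <>~<>~(p -> q) fails. ✗
w: successors {t}; ~<>~(p -> q) there: t:T. ✓
x: no successors, so <>~<>~(p -> q) fails. ✗
y: successors {v, z}; ~<>~(p -> q) there: v:T, z:T. ✓
z: no successors, so <>~<>~(p -> q) fails. ✗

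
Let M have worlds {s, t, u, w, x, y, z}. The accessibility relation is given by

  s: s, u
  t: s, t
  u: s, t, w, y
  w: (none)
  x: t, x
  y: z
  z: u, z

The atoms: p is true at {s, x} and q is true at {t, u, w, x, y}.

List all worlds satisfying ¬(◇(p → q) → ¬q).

{t, u, x, y}

s: ◇(p → q) → ¬q is T. ✗
t: ◇(p → q) → ¬q is F. ✓
u: ◇(p → q) → ¬q is F. ✓
w: ◇(p → q) → ¬q is T. ✗
x: ◇(p → q) → ¬q is F. ✓
y: ◇(p → q) → ¬q is F. ✓
z: ◇(p → q) → ¬q is T. ✗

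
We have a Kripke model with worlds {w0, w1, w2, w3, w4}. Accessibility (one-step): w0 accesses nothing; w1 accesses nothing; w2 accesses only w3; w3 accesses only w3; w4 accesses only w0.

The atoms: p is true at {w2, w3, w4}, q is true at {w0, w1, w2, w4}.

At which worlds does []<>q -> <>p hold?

w0: []<>q is T, <>p is F. ✗
w1: []<>q is T, <>p is F. ✗
w2: []<>q is F, <>p is T. ✓
w3: []<>q is F, <>p is T. ✓
w4: []<>q is F, <>p is F. ✓

{w2, w3, w4}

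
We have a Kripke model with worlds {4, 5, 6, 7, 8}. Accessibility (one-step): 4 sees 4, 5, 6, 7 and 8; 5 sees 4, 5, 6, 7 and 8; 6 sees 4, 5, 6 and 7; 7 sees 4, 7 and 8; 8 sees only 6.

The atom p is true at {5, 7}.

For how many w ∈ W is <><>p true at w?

4: successors {4, 5, 6, 7, 8}; <>p there: 4:T, 5:T, 6:T, 7:T, 8:F. ✓
5: successors {4, 5, 6, 7, 8}; <>p there: 4:T, 5:T, 6:T, 7:T, 8:F. ✓
6: successors {4, 5, 6, 7}; <>p there: 4:T, 5:T, 6:T, 7:T. ✓
7: successors {4, 7, 8}; <>p there: 4:T, 7:T, 8:F. ✓
8: successors {6}; <>p there: 6:T. ✓
Satisfying worlds: {4, 5, 6, 7, 8}.

5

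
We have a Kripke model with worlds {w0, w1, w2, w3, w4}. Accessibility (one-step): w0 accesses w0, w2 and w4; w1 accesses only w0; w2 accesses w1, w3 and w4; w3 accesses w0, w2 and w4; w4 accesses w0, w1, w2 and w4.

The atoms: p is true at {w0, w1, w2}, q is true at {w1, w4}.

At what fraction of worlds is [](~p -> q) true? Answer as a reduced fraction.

4/5

w0: successors {w0, w2, w4}; ~p -> q there: w0:T, w2:T, w4:T. ✓
w1: successors {w0}; ~p -> q there: w0:T. ✓
w2: successors {w1, w3, w4}; ~p -> q there: w1:T, w3:F, w4:T. ✗
w3: successors {w0, w2, w4}; ~p -> q there: w0:T, w2:T, w4:T. ✓
w4: successors {w0, w1, w2, w4}; ~p -> q there: w0:T, w1:T, w2:T, w4:T. ✓
That's 4 of 5 worlds, so 4/5.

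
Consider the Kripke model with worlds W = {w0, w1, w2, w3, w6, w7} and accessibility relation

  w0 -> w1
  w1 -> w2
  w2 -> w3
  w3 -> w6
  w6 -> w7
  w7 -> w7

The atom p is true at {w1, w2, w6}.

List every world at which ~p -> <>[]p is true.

w0: ~p is T, <>[]p is T. ✓
w1: ~p is F, <>[]p is F. ✓
w2: ~p is F, <>[]p is T. ✓
w3: ~p is T, <>[]p is F. ✗
w6: ~p is F, <>[]p is F. ✓
w7: ~p is T, <>[]p is F. ✗

{w0, w1, w2, w6}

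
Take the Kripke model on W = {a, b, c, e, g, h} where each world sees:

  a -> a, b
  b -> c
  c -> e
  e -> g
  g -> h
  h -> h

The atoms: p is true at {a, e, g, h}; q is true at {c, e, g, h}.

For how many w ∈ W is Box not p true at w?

1

a: successors {a, b}; not p there: a:F, b:T. ✗
b: successors {c}; not p there: c:T. ✓
c: successors {e}; not p there: e:F. ✗
e: successors {g}; not p there: g:F. ✗
g: successors {h}; not p there: h:F. ✗
h: successors {h}; not p there: h:F. ✗
Satisfying worlds: {b}.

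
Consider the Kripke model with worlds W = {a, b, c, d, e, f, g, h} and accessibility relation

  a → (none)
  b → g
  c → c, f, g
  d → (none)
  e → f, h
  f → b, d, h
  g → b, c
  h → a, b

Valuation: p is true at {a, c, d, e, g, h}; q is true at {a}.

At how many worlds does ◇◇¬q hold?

6

a: no successors, so ◇◇¬q fails. ✗
b: successors {g}; ◇¬q there: g:T. ✓
c: successors {c, f, g}; ◇¬q there: c:T, f:T, g:T. ✓
d: no successors, so ◇◇¬q fails. ✗
e: successors {f, h}; ◇¬q there: f:T, h:T. ✓
f: successors {b, d, h}; ◇¬q there: b:T, d:F, h:T. ✓
g: successors {b, c}; ◇¬q there: b:T, c:T. ✓
h: successors {a, b}; ◇¬q there: a:F, b:T. ✓
Satisfying worlds: {b, c, e, f, g, h}.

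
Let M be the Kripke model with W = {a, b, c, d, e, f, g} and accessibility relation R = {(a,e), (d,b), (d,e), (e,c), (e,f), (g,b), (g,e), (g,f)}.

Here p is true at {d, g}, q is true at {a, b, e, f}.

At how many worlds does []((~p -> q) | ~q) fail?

0

a: successors {e}; (~p -> q) | ~q there: e:T. ✓
b: no successors, so []((~p -> q) | ~q) holds vacuously. ✓
c: no successors, so []((~p -> q) | ~q) holds vacuously. ✓
d: successors {b, e}; (~p -> q) | ~q there: b:T, e:T. ✓
e: successors {c, f}; (~p -> q) | ~q there: c:T, f:T. ✓
f: no successors, so []((~p -> q) | ~q) holds vacuously. ✓
g: successors {b, e, f}; (~p -> q) | ~q there: b:T, e:T, f:T. ✓
Satisfying worlds: {a, b, c, d, e, f, g}.
So []((~p -> q) | ~q) fails at the other 0 worlds.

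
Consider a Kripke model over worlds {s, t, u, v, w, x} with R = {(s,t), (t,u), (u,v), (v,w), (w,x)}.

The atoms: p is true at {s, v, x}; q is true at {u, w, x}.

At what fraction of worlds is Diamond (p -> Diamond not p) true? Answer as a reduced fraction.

s: successors {t}; p -> Diamond not p there: t:T. ✓
t: successors {u}; p -> Diamond not p there: u:T. ✓
u: successors {v}; p -> Diamond not p there: v:T. ✓
v: successors {w}; p -> Diamond not p there: w:T. ✓
w: successors {x}; p -> Diamond not p there: x:F. ✗
x: no successors, so Diamond (p -> Diamond not p) fails. ✗
That's 4 of 6 worlds, so 4/6 = 2/3.

2/3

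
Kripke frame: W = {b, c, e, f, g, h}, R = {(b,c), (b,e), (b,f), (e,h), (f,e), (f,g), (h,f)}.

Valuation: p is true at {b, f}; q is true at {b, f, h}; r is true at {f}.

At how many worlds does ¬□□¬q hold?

b: □□¬q is F. ✓
c: □□¬q is T. ✗
e: □□¬q is F. ✓
f: □□¬q is F. ✓
g: □□¬q is T. ✗
h: □□¬q is T. ✗
Satisfying worlds: {b, e, f}.

3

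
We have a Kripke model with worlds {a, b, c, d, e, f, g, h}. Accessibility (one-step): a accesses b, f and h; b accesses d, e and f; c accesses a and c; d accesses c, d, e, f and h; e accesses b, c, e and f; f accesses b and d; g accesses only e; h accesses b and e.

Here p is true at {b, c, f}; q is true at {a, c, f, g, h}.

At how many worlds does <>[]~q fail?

4

a: successors {b, f, h}; []~q there: b:F, f:T, h:T. ✓
b: successors {d, e, f}; []~q there: d:F, e:F, f:T. ✓
c: successors {a, c}; []~q there: a:F, c:F. ✗
d: successors {c, d, e, f, h}; []~q there: c:F, d:F, e:F, f:T, h:T. ✓
e: successors {b, c, e, f}; []~q there: b:F, c:F, e:F, f:T. ✓
f: successors {b, d}; []~q there: b:F, d:F. ✗
g: successors {e}; []~q there: e:F. ✗
h: successors {b, e}; []~q there: b:F, e:F. ✗
Satisfying worlds: {a, b, d, e}.
So <>[]~q fails at the other 4 worlds.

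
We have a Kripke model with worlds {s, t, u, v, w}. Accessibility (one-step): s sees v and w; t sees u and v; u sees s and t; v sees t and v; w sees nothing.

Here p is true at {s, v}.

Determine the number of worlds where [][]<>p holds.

s: successors {v, w}; []<>p there: v:T, w:T. ✓
t: successors {u, v}; []<>p there: u:T, v:T. ✓
u: successors {s, t}; []<>p there: s:F, t:T. ✗
v: successors {t, v}; []<>p there: t:T, v:T. ✓
w: no successors, so [][]<>p holds vacuously. ✓
Satisfying worlds: {s, t, v, w}.

4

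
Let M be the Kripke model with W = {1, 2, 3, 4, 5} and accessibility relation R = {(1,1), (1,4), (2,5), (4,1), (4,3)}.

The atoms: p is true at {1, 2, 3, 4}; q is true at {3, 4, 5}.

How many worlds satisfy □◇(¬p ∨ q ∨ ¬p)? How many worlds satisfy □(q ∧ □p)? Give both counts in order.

3 and 3

For □◇(¬p ∨ q ∨ ¬p):
1: successors {1, 4}; ◇(¬p ∨ q ∨ ¬p) there: 1:T, 4:T. ✓
2: successors {5}; ◇(¬p ∨ q ∨ ¬p) there: 5:F. ✗
3: no successors, so □◇(¬p ∨ q ∨ ¬p) holds vacuously. ✓
4: successors {1, 3}; ◇(¬p ∨ q ∨ ¬p) there: 1:T, 3:F. ✗
5: no successors, so □◇(¬p ∨ q ∨ ¬p) holds vacuously. ✓
— 3 worlds.
For □(q ∧ □p):
1: successors {1, 4}; q ∧ □p there: 1:F, 4:T. ✗
2: successors {5}; q ∧ □p there: 5:T. ✓
3: no successors, so □(q ∧ □p) holds vacuously. ✓
4: successors {1, 3}; q ∧ □p there: 1:F, 3:T. ✗
5: no successors, so □(q ∧ □p) holds vacuously. ✓
— 3 worlds.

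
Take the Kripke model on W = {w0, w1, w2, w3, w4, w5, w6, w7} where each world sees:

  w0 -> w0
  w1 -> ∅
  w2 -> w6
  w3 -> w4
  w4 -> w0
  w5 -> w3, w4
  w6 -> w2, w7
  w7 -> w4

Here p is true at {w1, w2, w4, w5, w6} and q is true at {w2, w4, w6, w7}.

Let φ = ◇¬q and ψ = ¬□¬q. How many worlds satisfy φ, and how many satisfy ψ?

3 and 5

For ◇¬q:
w0: successors {w0}; ¬q there: w0:T. ✓
w1: no successors, so ◇¬q fails. ✗
w2: successors {w6}; ¬q there: w6:F. ✗
w3: successors {w4}; ¬q there: w4:F. ✗
w4: successors {w0}; ¬q there: w0:T. ✓
w5: successors {w3, w4}; ¬q there: w3:T, w4:F. ✓
w6: successors {w2, w7}; ¬q there: w2:F, w7:F. ✗
w7: successors {w4}; ¬q there: w4:F. ✗
— 3 worlds.
For ¬□¬q:
w0: □¬q is T. ✗
w1: □¬q is T. ✗
w2: □¬q is F. ✓
w3: □¬q is F. ✓
w4: □¬q is T. ✗
w5: □¬q is F. ✓
w6: □¬q is F. ✓
w7: □¬q is F. ✓
— 5 worlds.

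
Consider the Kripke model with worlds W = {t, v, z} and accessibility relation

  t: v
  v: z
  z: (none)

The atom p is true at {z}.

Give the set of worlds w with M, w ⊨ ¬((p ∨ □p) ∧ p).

t: (p ∨ □p) ∧ p is F. ✓
v: (p ∨ □p) ∧ p is F. ✓
z: (p ∨ □p) ∧ p is T. ✗

{t, v}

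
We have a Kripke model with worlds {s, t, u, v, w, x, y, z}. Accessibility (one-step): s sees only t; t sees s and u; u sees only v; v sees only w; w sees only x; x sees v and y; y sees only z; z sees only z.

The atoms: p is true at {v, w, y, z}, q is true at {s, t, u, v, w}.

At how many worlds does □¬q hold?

3

s: successors {t}; ¬q there: t:F. ✗
t: successors {s, u}; ¬q there: s:F, u:F. ✗
u: successors {v}; ¬q there: v:F. ✗
v: successors {w}; ¬q there: w:F. ✗
w: successors {x}; ¬q there: x:T. ✓
x: successors {v, y}; ¬q there: v:F, y:T. ✗
y: successors {z}; ¬q there: z:T. ✓
z: successors {z}; ¬q there: z:T. ✓
Satisfying worlds: {w, y, z}.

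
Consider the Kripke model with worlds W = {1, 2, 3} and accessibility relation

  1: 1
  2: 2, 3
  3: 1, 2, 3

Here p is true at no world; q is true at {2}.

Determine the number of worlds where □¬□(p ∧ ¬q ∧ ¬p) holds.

3

1: successors {1}; ¬□(p ∧ ¬q ∧ ¬p) there: 1:T. ✓
2: successors {2, 3}; ¬□(p ∧ ¬q ∧ ¬p) there: 2:T, 3:T. ✓
3: successors {1, 2, 3}; ¬□(p ∧ ¬q ∧ ¬p) there: 1:T, 2:T, 3:T. ✓
Satisfying worlds: {1, 2, 3}.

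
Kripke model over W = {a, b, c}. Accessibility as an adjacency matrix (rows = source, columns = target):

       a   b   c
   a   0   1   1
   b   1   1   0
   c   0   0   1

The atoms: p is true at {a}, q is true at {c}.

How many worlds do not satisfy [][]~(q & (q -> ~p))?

3

a: successors {b, c}; []~(q & (q -> ~p)) there: b:T, c:F. ✗
b: successors {a, b}; []~(q & (q -> ~p)) there: a:F, b:T. ✗
c: successors {c}; []~(q & (q -> ~p)) there: c:F. ✗
Satisfying worlds: ∅.
So [][]~(q & (q -> ~p)) fails at the other 3 worlds.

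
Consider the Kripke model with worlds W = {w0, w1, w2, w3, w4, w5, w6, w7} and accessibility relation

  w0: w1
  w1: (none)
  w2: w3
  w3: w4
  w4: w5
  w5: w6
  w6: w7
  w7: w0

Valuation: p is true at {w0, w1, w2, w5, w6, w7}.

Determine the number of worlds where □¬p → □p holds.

6

w0: □¬p is F, □p is T. ✓
w1: □¬p is T, □p is T. ✓
w2: □¬p is T, □p is F. ✗
w3: □¬p is T, □p is F. ✗
w4: □¬p is F, □p is T. ✓
w5: □¬p is F, □p is T. ✓
w6: □¬p is F, □p is T. ✓
w7: □¬p is F, □p is T. ✓
Satisfying worlds: {w0, w1, w4, w5, w6, w7}.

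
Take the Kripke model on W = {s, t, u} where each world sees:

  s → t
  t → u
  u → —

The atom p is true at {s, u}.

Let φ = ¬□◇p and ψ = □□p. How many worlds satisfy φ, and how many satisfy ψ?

1 and 3

For ¬□◇p:
s: □◇p is T. ✗
t: □◇p is F. ✓
u: □◇p is T. ✗
— 1 world.
For □□p:
s: successors {t}; □p there: t:T. ✓
t: successors {u}; □p there: u:T. ✓
u: no successors, so □□p holds vacuously. ✓
— 3 worlds.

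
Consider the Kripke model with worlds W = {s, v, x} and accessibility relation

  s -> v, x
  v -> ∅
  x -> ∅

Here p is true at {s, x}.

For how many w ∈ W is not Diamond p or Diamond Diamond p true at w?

s: not Diamond p is F, Diamond Diamond p is F. ✗
v: not Diamond p is T, Diamond Diamond p is F. ✓
x: not Diamond p is T, Diamond Diamond p is F. ✓
Satisfying worlds: {v, x}.

2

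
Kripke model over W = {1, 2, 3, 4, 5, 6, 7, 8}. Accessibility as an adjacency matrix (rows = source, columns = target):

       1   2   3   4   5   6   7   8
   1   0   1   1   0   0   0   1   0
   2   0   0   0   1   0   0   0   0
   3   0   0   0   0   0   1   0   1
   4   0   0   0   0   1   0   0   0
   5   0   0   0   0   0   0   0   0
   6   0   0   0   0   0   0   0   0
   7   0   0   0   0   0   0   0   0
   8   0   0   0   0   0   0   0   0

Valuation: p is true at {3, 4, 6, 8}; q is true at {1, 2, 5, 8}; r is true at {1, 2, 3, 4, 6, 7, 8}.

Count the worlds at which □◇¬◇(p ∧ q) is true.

1: successors {2, 3, 7}; ◇¬◇(p ∧ q) there: 2:T, 3:T, 7:F. ✗
2: successors {4}; ◇¬◇(p ∧ q) there: 4:T. ✓
3: successors {6, 8}; ◇¬◇(p ∧ q) there: 6:F, 8:F. ✗
4: successors {5}; ◇¬◇(p ∧ q) there: 5:F. ✗
5: no successors, so □◇¬◇(p ∧ q) holds vacuously. ✓
6: no successors, so □◇¬◇(p ∧ q) holds vacuously. ✓
7: no successors, so □◇¬◇(p ∧ q) holds vacuously. ✓
8: no successors, so □◇¬◇(p ∧ q) holds vacuously. ✓
Satisfying worlds: {2, 5, 6, 7, 8}.

5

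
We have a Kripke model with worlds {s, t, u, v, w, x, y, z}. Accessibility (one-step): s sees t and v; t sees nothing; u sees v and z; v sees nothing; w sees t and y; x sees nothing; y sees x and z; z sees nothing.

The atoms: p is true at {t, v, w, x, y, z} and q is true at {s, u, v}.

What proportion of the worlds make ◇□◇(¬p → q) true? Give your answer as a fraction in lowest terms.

1/2

s: successors {t, v}; □◇(¬p → q) there: t:T, v:T. ✓
t: no successors, so ◇□◇(¬p → q) fails. ✗
u: successors {v, z}; □◇(¬p → q) there: v:T, z:T. ✓
v: no successors, so ◇□◇(¬p → q) fails. ✗
w: successors {t, y}; □◇(¬p → q) there: t:T, y:F. ✓
x: no successors, so ◇□◇(¬p → q) fails. ✗
y: successors {x, z}; □◇(¬p → q) there: x:T, z:T. ✓
z: no successors, so ◇□◇(¬p → q) fails. ✗
That's 4 of 8 worlds, so 4/8 = 1/2.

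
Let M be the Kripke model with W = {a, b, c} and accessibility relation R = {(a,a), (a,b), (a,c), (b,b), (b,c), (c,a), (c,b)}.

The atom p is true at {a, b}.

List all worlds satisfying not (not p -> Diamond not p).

{c}

a: not p -> Diamond not p is T. ✗
b: not p -> Diamond not p is T. ✗
c: not p -> Diamond not p is F. ✓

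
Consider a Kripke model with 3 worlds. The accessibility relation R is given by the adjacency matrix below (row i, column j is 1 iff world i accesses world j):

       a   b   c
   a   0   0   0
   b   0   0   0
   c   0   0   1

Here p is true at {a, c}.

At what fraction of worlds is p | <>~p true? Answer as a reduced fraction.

a: p is T, <>~p is F. ✓
b: p is F, <>~p is F. ✗
c: p is T, <>~p is F. ✓
That's 2 of 3 worlds, so 2/3.

2/3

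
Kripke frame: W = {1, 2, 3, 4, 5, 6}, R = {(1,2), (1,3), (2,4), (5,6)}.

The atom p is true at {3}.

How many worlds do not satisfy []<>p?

1: successors {2, 3}; <>p there: 2:F, 3:F. ✗
2: successors {4}; <>p there: 4:F. ✗
3: no successors, so []<>p holds vacuously. ✓
4: no successors, so []<>p holds vacuously. ✓
5: successors {6}; <>p there: 6:F. ✗
6: no successors, so []<>p holds vacuously. ✓
Satisfying worlds: {3, 4, 6}.
So []<>p fails at the other 3 worlds.

3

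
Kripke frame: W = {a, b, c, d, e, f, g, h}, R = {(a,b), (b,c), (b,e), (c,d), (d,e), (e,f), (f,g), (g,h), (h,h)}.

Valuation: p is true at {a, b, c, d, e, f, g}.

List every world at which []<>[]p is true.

a: successors {b}; <>[]p there: b:T. ✓
b: successors {c, e}; <>[]p there: c:T, e:T. ✓
c: successors {d}; <>[]p there: d:T. ✓
d: successors {e}; <>[]p there: e:T. ✓
e: successors {f}; <>[]p there: f:F. ✗
f: successors {g}; <>[]p there: g:F. ✗
g: successors {h}; <>[]p there: h:F. ✗
h: successors {h}; <>[]p there: h:F. ✗

{a, b, c, d}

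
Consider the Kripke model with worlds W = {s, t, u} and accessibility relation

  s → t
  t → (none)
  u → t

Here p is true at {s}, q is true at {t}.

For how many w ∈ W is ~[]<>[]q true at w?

s: []<>[]q is F. ✓
t: []<>[]q is T. ✗
u: []<>[]q is F. ✓
Satisfying worlds: {s, u}.

2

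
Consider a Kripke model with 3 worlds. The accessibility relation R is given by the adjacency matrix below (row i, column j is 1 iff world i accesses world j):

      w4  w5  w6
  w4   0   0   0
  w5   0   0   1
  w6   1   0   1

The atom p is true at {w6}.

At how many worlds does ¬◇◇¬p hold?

1

w4: ◇◇¬p is F. ✓
w5: ◇◇¬p is T. ✗
w6: ◇◇¬p is T. ✗
Satisfying worlds: {w4}.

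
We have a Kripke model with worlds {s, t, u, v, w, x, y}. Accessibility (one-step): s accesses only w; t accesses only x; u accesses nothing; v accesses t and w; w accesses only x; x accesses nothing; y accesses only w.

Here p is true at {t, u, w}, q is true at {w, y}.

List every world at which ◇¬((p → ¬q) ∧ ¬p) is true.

{s, v, y}

s: successors {w}; ¬((p → ¬q) ∧ ¬p) there: w:T. ✓
t: successors {x}; ¬((p → ¬q) ∧ ¬p) there: x:F. ✗
u: no successors, so ◇¬((p → ¬q) ∧ ¬p) fails. ✗
v: successors {t, w}; ¬((p → ¬q) ∧ ¬p) there: t:T, w:T. ✓
w: successors {x}; ¬((p → ¬q) ∧ ¬p) there: x:F. ✗
x: no successors, so ◇¬((p → ¬q) ∧ ¬p) fails. ✗
y: successors {w}; ¬((p → ¬q) ∧ ¬p) there: w:T. ✓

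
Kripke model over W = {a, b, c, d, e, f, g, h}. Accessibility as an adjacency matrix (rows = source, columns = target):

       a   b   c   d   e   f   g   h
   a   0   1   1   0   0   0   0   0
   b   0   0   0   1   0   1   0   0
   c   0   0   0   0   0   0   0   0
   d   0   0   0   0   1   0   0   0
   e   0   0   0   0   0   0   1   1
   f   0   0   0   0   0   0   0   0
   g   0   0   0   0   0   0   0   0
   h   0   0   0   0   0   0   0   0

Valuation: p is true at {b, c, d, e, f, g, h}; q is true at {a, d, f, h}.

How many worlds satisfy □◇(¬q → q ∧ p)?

5

a: successors {b, c}; ◇(¬q → q ∧ p) there: b:T, c:F. ✗
b: successors {d, f}; ◇(¬q → q ∧ p) there: d:F, f:F. ✗
c: no successors, so □◇(¬q → q ∧ p) holds vacuously. ✓
d: successors {e}; ◇(¬q → q ∧ p) there: e:T. ✓
e: successors {g, h}; ◇(¬q → q ∧ p) there: g:F, h:F. ✗
f: no successors, so □◇(¬q → q ∧ p) holds vacuously. ✓
g: no successors, so □◇(¬q → q ∧ p) holds vacuously. ✓
h: no successors, so □◇(¬q → q ∧ p) holds vacuously. ✓
Satisfying worlds: {c, d, f, g, h}.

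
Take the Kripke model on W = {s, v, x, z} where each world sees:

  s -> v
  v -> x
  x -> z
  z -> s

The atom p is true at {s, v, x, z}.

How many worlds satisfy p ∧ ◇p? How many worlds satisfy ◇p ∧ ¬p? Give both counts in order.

For p ∧ ◇p:
s: p is T, ◇p is T. ✓
v: p is T, ◇p is T. ✓
x: p is T, ◇p is T. ✓
z: p is T, ◇p is T. ✓
— 4 worlds.
For ◇p ∧ ¬p:
s: ◇p is T, ¬p is F. ✗
v: ◇p is T, ¬p is F. ✗
x: ◇p is T, ¬p is F. ✗
z: ◇p is T, ¬p is F. ✗
— 0 worlds.

4 and 0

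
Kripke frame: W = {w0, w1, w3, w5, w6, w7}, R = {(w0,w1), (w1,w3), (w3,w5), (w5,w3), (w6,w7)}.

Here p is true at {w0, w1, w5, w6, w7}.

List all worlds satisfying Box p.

w0: successors {w1}; p there: w1:T. ✓
w1: successors {w3}; p there: w3:F. ✗
w3: successors {w5}; p there: w5:T. ✓
w5: successors {w3}; p there: w3:F. ✗
w6: successors {w7}; p there: w7:T. ✓
w7: no successors, so Box p holds vacuously. ✓

{w0, w3, w6, w7}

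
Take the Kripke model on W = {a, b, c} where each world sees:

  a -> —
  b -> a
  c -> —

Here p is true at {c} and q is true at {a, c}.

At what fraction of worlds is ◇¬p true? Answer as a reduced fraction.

a: no successors, so ◇¬p fails. ✗
b: successors {a}; ¬p there: a:T. ✓
c: no successors, so ◇¬p fails. ✗
That's 1 of 3 worlds, so 1/3.

1/3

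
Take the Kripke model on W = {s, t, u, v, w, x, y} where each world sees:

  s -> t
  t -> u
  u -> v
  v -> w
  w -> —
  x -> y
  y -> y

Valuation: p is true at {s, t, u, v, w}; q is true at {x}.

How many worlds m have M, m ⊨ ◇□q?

s: successors {t}; □q there: t:F. ✗
t: successors {u}; □q there: u:F. ✗
u: successors {v}; □q there: v:F. ✗
v: successors {w}; □q there: w:T. ✓
w: no successors, so ◇□q fails. ✗
x: successors {y}; □q there: y:F. ✗
y: successors {y}; □q there: y:F. ✗
Satisfying worlds: {v}.

1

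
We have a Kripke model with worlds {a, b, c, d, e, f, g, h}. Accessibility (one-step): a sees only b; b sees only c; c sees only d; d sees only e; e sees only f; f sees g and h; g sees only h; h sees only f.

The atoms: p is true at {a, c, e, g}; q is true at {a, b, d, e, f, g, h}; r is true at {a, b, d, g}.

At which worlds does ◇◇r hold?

a: successors {b}; ◇r there: b:F. ✗
b: successors {c}; ◇r there: c:T. ✓
c: successors {d}; ◇r there: d:F. ✗
d: successors {e}; ◇r there: e:F. ✗
e: successors {f}; ◇r there: f:T. ✓
f: successors {g, h}; ◇r there: g:F, h:F. ✗
g: successors {h}; ◇r there: h:F. ✗
h: successors {f}; ◇r there: f:T. ✓

{b, e, h}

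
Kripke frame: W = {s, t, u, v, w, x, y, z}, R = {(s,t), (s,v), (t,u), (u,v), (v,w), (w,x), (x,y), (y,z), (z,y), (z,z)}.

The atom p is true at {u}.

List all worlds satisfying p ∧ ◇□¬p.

{u}

s: p is F, ◇□¬p is T. ✗
t: p is F, ◇□¬p is T. ✗
u: p is T, ◇□¬p is T. ✓
v: p is F, ◇□¬p is T. ✗
w: p is F, ◇□¬p is T. ✗
x: p is F, ◇□¬p is T. ✗
y: p is F, ◇□¬p is T. ✗
z: p is F, ◇□¬p is T. ✗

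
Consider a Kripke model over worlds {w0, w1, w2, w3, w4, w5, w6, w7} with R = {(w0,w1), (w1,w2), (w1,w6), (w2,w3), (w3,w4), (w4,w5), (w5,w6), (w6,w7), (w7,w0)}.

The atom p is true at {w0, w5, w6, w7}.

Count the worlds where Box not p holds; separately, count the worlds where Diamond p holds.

For Box not p:
w0: successors {w1}; not p there: w1:T. ✓
w1: successors {w2, w6}; not p there: w2:T, w6:F. ✗
w2: successors {w3}; not p there: w3:T. ✓
w3: successors {w4}; not p there: w4:T. ✓
w4: successors {w5}; not p there: w5:F. ✗
w5: successors {w6}; not p there: w6:F. ✗
w6: successors {w7}; not p there: w7:F. ✗
w7: successors {w0}; not p there: w0:F. ✗
— 3 worlds.
For Diamond p:
w0: successors {w1}; p there: w1:F. ✗
w1: successors {w2, w6}; p there: w2:F, w6:T. ✓
w2: successors {w3}; p there: w3:F. ✗
w3: successors {w4}; p there: w4:F. ✗
w4: successors {w5}; p there: w5:T. ✓
w5: successors {w6}; p there: w6:T. ✓
w6: successors {w7}; p there: w7:T. ✓
w7: successors {w0}; p there: w0:T. ✓
— 5 worlds.

3 and 5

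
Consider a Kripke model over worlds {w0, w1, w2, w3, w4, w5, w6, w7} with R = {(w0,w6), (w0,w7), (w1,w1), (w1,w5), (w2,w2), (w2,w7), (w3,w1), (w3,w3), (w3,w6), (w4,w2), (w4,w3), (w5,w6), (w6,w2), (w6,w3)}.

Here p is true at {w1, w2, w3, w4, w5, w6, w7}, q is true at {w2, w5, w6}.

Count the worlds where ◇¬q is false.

2

w0: successors {w6, w7}; ¬q there: w6:F, w7:T. ✓
w1: successors {w1, w5}; ¬q there: w1:T, w5:F. ✓
w2: successors {w2, w7}; ¬q there: w2:F, w7:T. ✓
w3: successors {w1, w3, w6}; ¬q there: w1:T, w3:T, w6:F. ✓
w4: successors {w2, w3}; ¬q there: w2:F, w3:T. ✓
w5: successors {w6}; ¬q there: w6:F. ✗
w6: successors {w2, w3}; ¬q there: w2:F, w3:T. ✓
w7: no successors, so ◇¬q fails. ✗
Satisfying worlds: {w0, w1, w2, w3, w4, w6}.
So ◇¬q fails at the other 2 worlds.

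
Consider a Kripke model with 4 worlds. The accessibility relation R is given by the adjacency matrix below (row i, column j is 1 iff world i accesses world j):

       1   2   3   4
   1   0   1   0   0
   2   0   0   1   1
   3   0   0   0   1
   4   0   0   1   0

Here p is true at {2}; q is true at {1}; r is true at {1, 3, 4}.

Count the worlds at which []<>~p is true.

1: successors {2}; <>~p there: 2:T. ✓
2: successors {3, 4}; <>~p there: 3:T, 4:T. ✓
3: successors {4}; <>~p there: 4:T. ✓
4: successors {3}; <>~p there: 3:T. ✓
Satisfying worlds: {1, 2, 3, 4}.

4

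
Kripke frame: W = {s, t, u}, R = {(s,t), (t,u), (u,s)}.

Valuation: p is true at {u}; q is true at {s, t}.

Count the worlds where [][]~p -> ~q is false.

1

s: [][]~p is F, ~q is F. ✓
t: [][]~p is T, ~q is F. ✗
u: [][]~p is T, ~q is T. ✓
Satisfying worlds: {s, u}.
So [][]~p -> ~q fails at the other 1 world.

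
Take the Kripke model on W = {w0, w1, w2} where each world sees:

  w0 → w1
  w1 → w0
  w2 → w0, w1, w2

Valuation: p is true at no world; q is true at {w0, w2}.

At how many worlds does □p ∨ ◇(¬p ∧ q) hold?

w0: □p is F, ◇(¬p ∧ q) is F. ✗
w1: □p is F, ◇(¬p ∧ q) is T. ✓
w2: □p is F, ◇(¬p ∧ q) is T. ✓
Satisfying worlds: {w1, w2}.

2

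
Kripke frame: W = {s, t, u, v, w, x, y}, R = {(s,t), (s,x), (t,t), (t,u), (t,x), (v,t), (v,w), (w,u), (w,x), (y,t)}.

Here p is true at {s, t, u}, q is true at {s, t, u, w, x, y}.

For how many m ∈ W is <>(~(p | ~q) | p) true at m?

5

s: successors {t, x}; ~(p | ~q) | p there: t:T, x:T. ✓
t: successors {t, u, x}; ~(p | ~q) | p there: t:T, u:T, x:T. ✓
u: no successors, so <>(~(p | ~q) | p) fails. ✗
v: successors {t, w}; ~(p | ~q) | p there: t:T, w:T. ✓
w: successors {u, x}; ~(p | ~q) | p there: u:T, x:T. ✓
x: no successors, so <>(~(p | ~q) | p) fails. ✗
y: successors {t}; ~(p | ~q) | p there: t:T. ✓
Satisfying worlds: {s, t, v, w, y}.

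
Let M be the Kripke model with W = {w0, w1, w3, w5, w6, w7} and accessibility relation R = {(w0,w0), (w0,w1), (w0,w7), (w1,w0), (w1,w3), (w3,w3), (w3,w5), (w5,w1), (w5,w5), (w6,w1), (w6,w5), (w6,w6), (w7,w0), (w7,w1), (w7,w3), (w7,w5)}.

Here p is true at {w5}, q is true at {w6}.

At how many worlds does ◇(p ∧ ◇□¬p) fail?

2

w0: successors {w0, w1, w7}; p ∧ ◇□¬p there: w0:F, w1:F, w7:F. ✗
w1: successors {w0, w3}; p ∧ ◇□¬p there: w0:F, w3:F. ✗
w3: successors {w3, w5}; p ∧ ◇□¬p there: w3:F, w5:T. ✓
w5: successors {w1, w5}; p ∧ ◇□¬p there: w1:F, w5:T. ✓
w6: successors {w1, w5, w6}; p ∧ ◇□¬p there: w1:F, w5:T, w6:F. ✓
w7: successors {w0, w1, w3, w5}; p ∧ ◇□¬p there: w0:F, w1:F, w3:F, w5:T. ✓
Satisfying worlds: {w3, w5, w6, w7}.
So ◇(p ∧ ◇□¬p) fails at the other 2 worlds.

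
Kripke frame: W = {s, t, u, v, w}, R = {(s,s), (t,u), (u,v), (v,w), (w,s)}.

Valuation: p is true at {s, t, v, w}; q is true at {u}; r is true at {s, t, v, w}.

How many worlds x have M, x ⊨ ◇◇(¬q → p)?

s: successors {s}; ◇(¬q → p) there: s:T. ✓
t: successors {u}; ◇(¬q → p) there: u:T. ✓
u: successors {v}; ◇(¬q → p) there: v:T. ✓
v: successors {w}; ◇(¬q → p) there: w:T. ✓
w: successors {s}; ◇(¬q → p) there: s:T. ✓
Satisfying worlds: {s, t, u, v, w}.

5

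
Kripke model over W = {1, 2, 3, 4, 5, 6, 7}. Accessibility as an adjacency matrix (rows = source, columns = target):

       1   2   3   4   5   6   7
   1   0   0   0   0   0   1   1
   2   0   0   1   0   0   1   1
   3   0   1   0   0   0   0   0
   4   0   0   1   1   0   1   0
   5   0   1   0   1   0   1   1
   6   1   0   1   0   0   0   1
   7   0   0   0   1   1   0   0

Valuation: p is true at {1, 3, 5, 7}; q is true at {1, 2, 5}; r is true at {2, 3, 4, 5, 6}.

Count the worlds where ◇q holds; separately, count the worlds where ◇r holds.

4 and 7

For ◇q:
1: successors {6, 7}; q there: 6:F, 7:F. ✗
2: successors {3, 6, 7}; q there: 3:F, 6:F, 7:F. ✗
3: successors {2}; q there: 2:T. ✓
4: successors {3, 4, 6}; q there: 3:F, 4:F, 6:F. ✗
5: successors {2, 4, 6, 7}; q there: 2:T, 4:F, 6:F, 7:F. ✓
6: successors {1, 3, 7}; q there: 1:T, 3:F, 7:F. ✓
7: successors {4, 5}; q there: 4:F, 5:T. ✓
— 4 worlds.
For ◇r:
1: successors {6, 7}; r there: 6:T, 7:F. ✓
2: successors {3, 6, 7}; r there: 3:T, 6:T, 7:F. ✓
3: successors {2}; r there: 2:T. ✓
4: successors {3, 4, 6}; r there: 3:T, 4:T, 6:T. ✓
5: successors {2, 4, 6, 7}; r there: 2:T, 4:T, 6:T, 7:F. ✓
6: successors {1, 3, 7}; r there: 1:F, 3:T, 7:F. ✓
7: successors {4, 5}; r there: 4:T, 5:T. ✓
— 7 worlds.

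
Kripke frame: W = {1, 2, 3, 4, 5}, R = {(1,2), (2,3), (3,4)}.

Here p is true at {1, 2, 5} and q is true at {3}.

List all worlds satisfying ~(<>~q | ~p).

{2, 5}

1: <>~q | ~p is T. ✗
2: <>~q | ~p is F. ✓
3: <>~q | ~p is T. ✗
4: <>~q | ~p is T. ✗
5: <>~q | ~p is F. ✓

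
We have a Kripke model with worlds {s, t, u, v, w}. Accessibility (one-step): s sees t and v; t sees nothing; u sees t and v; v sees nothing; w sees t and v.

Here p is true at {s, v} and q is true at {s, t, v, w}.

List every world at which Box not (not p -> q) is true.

{t, v}

s: successors {t, v}; not (not p -> q) there: t:F, v:F. ✗
t: no successors, so Box not (not p -> q) holds vacuously. ✓
u: successors {t, v}; not (not p -> q) there: t:F, v:F. ✗
v: no successors, so Box not (not p -> q) holds vacuously. ✓
w: successors {t, v}; not (not p -> q) there: t:F, v:F. ✗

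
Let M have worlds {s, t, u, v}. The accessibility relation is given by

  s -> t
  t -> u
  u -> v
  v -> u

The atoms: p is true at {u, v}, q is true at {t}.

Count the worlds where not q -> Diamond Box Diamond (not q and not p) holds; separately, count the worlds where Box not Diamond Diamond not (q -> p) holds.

For not q -> Diamond Box Diamond (not q and not p):
s: not q is T, Diamond Box Diamond (not q and not p) is F. ✗
t: not q is F, Diamond Box Diamond (not q and not p) is F. ✓
u: not q is T, Diamond Box Diamond (not q and not p) is F. ✗
v: not q is T, Diamond Box Diamond (not q and not p) is F. ✗
— 1 world.
For Box not Diamond Diamond not (q -> p):
s: successors {t}; not Diamond Diamond not (q -> p) there: t:T. ✓
t: successors {u}; not Diamond Diamond not (q -> p) there: u:T. ✓
u: successors {v}; not Diamond Diamond not (q -> p) there: v:T. ✓
v: successors {u}; not Diamond Diamond not (q -> p) there: u:T. ✓
— 4 worlds.

1 and 4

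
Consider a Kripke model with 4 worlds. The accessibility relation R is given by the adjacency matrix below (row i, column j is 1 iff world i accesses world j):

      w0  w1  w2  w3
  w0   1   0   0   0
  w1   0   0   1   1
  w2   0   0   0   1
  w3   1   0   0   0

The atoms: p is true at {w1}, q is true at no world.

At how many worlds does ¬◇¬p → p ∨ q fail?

0

w0: ¬◇¬p is F, p ∨ q is F. ✓
w1: ¬◇¬p is F, p ∨ q is T. ✓
w2: ¬◇¬p is F, p ∨ q is F. ✓
w3: ¬◇¬p is F, p ∨ q is F. ✓
Satisfying worlds: {w0, w1, w2, w3}.
So ¬◇¬p → p ∨ q fails at the other 0 worlds.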